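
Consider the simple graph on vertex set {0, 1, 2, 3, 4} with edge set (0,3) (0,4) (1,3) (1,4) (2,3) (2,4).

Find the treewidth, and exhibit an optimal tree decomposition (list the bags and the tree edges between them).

Treewidth 2.
One optimal decomposition is:
Bags: B1 = {0, 3, 4}  B2 = {2, 3, 4}  B3 = {1, 3, 4}
Tree: B1–B2, B2–B3

Each bag holds 3 vertices, so the decomposition has width 2, which upper-bounds the treewidth. The edges 4–0–3–2–4 form a cycle, so G is not a tree and its treewidth is at least 2. Hence tw(G) = 2 exactly.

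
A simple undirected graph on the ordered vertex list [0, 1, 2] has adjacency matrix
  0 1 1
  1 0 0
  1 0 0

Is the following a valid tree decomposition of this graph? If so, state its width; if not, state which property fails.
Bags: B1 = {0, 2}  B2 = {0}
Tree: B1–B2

A tree decomposition must satisfy three properties: every vertex lies in some bag; for every edge, both endpoints lie together in some bag; and for every vertex, the bags containing it form a connected subtree. Here vertex 1 appears in no bag, so the decomposition is invalid.

No — vertex 1 appears in no bag.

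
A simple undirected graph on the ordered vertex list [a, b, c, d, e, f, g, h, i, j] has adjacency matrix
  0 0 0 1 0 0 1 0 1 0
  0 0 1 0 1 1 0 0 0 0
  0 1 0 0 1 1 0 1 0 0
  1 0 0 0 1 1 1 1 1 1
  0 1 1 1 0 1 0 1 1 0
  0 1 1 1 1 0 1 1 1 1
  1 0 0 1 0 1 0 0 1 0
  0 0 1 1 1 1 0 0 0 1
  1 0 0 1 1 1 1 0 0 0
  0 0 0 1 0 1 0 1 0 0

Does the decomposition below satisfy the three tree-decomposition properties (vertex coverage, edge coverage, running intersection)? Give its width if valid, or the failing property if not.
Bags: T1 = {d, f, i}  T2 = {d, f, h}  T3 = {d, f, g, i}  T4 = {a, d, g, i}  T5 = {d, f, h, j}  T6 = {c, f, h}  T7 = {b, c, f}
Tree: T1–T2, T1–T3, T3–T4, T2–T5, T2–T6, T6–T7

A tree decomposition must satisfy three properties: every vertex lies in some bag; for every edge, both endpoints lie together in some bag; and for every vertex, the bags containing it form a connected subtree. Here vertex e appears in no bag, so the decomposition is invalid.

No — vertex e appears in no bag.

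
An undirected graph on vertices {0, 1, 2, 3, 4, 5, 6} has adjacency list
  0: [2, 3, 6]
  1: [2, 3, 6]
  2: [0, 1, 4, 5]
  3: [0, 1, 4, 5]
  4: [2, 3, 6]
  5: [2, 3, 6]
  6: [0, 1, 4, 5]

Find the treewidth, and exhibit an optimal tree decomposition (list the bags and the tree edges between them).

Treewidth 3.
One such decomposition:
Bags: B1 = {2, 3, 4, 6}  B2 = {1, 2, 3, 6}  B3 = {0, 2, 3, 6}  B4 = {2, 3, 5, 6}
Tree: B1–B2, B2–B3, B3–B4

Each bag holds 4 vertices, so the decomposition has width 3, which upper-bounds the treewidth. For the lower bound: the 4 vertex sets {4,6}, {1,2}, {3}, {0} are disjoint, each induces a connected subgraph, and every pair is joined by at least one edge of G. Contracting each set to a single vertex therefore yields K_{4} as a minor, and since treewidth is minor-monotone, tw(G) ≥ tw(K_{4}) = 3. Combining the bounds, tw(G) = 3.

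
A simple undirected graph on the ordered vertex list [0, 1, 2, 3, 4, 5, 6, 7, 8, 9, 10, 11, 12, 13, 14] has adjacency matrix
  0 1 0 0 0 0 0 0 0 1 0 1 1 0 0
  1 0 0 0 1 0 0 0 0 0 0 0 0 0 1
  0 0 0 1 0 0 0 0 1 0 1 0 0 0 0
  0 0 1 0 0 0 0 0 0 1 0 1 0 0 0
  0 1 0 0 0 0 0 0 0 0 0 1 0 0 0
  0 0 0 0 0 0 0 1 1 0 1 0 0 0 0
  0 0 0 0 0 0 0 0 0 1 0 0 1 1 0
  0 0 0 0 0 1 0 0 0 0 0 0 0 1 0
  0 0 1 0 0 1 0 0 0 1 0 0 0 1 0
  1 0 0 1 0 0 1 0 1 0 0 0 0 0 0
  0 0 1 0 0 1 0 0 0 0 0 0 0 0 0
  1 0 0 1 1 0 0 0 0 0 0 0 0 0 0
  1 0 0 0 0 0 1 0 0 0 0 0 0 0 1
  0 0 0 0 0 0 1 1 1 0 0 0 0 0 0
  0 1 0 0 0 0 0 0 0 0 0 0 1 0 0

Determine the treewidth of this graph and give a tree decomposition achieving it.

The largest bag has 4 vertices, giving width 3; this decomposition certifies tw(G) ≤ 3. For the lower bound: the 4 vertex sets {5,7,10}, {2}, {8}, {3,6,9,13} are disjoint, each induces a connected subgraph, and every pair is joined by at least one edge of G. Contracting each set to a single vertex therefore yields K_{4} as a minor, and since treewidth is minor-monotone, tw(G) ≥ tw(K_{4}) = 3. Therefore the treewidth is 3.

Treewidth 3.
One such decomposition:
Bags: B1 = {2, 5, 7, 10}  B2 = {2, 5, 7, 8}  B3 = {2, 7, 8, 13}  B4 = {2, 3, 8, 13}  B5 = {3, 8, 9, 13}  B6 = {3, 6, 9, 13}  B7 = {3, 6, 9, 11}  B8 = {0, 6, 9, 11}  B9 = {0, 6, 11, 12}  B10 = {0, 4, 11, 12}  B11 = {0, 1, 4, 12}  B12 = {1, 4, 12, 14}
Tree: B1–B2, B2–B3, B3–B4, B4–B5, B5–B6, B6–B7, B7–B8, B8–B9, B9–B10, B10–B11, B11–B12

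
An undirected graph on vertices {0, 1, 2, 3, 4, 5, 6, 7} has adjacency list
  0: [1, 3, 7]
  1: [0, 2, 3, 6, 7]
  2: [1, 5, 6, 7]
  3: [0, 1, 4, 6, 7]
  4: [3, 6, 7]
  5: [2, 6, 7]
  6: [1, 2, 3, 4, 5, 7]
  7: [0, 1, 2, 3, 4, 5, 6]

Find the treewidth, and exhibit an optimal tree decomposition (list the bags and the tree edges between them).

Every bag has size at most 4, so the width is 4 − 1 = 3 and tw(G) ≤ 3. For the lower bound, the 4 vertices {0, 1, 3, 7} are pairwise adjacent, and any tree decomposition puts a clique entirely inside one bag — forcing width ≥ 3. Therefore the treewidth is 3.

Treewidth 3.
One optimal decomposition is:
Bags: B1 = {1, 3, 6, 7}  B2 = {1, 2, 6, 7}  B3 = {0, 1, 3, 7}  B4 = {3, 4, 6, 7}  B5 = {2, 5, 6, 7}
Tree: B1–B2, B1–B3, B1–B4, B2–B5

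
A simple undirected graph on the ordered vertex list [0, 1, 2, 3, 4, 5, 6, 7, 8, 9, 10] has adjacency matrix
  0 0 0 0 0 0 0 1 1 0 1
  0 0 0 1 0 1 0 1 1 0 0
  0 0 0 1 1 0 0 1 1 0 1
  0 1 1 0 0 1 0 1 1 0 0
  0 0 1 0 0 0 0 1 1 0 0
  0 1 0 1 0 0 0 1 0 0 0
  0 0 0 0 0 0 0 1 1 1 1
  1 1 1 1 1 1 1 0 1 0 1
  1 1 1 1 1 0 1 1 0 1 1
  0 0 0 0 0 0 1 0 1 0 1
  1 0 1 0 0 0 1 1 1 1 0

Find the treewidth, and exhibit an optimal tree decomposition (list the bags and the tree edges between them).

Treewidth 3.
Bags: B1 = {2, 3, 7, 8}  B2 = {1, 3, 7, 8}  B3 = {2, 7, 8, 10}  B4 = {6, 7, 8, 10}  B5 = {0, 7, 8, 10}  B6 = {1, 3, 5, 7}  B7 = {2, 4, 7, 8}  B8 = {6, 8, 9, 10}
Tree: B1–B2, B1–B3, B3–B4, B3–B5, B2–B6, B1–B7, B4–B8

Each bag holds 4 vertices, so the decomposition has width 3, which upper-bounds the treewidth. On the other hand G contains the 4-clique {6, 8, 9, 10}. A clique must lie in a single bag of any decomposition, so no decomposition can have width below 3. Therefore the treewidth is 3.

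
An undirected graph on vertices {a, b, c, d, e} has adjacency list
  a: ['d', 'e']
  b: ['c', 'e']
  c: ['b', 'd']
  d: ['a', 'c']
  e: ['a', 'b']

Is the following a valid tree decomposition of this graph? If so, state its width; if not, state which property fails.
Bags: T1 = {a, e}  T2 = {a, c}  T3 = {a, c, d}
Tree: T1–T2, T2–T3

No — vertex b appears in no bag.

A tree decomposition must satisfy three properties: every vertex lies in some bag; for every edge, both endpoints lie together in some bag; and for every vertex, the bags containing it form a connected subtree. Here vertex b appears in no bag, so the decomposition is invalid.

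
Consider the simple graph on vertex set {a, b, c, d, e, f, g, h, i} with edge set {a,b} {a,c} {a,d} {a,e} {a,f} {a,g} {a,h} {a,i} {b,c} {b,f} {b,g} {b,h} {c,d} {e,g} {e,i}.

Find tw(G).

2

A width-2 tree decomposition is:
Bags: B1 = {a, e, g}  B2 = {a, e, i}  B3 = {a, b, g}  B4 = {a, b, f}  B5 = {a, b, c}  B6 = {a, c, d}  B7 = {a, b, h}
Tree: B1–B2, B1–B3, B3–B4, B4–B5, B5–B6, B3–B7
The largest bag has 3 vertices, giving width 2; this decomposition certifies tw(G) ≤ 2. Conversely, {a, c, d} is a clique of size 3, and the vertices of any clique must share a bag in every tree decomposition; so some bag has ≥ 3 vertices and tw(G) ≥ 2. Combining the bounds, tw(G) = 2.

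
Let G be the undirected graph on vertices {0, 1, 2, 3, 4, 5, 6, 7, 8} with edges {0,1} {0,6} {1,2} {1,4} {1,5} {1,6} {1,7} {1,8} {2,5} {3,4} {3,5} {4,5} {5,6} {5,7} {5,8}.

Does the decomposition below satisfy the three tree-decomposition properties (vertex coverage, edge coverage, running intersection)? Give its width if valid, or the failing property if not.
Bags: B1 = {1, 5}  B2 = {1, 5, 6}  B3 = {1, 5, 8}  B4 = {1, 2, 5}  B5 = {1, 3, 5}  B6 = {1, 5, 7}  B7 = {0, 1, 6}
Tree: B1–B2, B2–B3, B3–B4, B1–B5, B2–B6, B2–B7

No — vertex 4 appears in no bag.

A tree decomposition must satisfy three properties: every vertex lies in some bag; for every edge, both endpoints lie together in some bag; and for every vertex, the bags containing it form a connected subtree. Here vertex 4 appears in no bag, so the decomposition is invalid.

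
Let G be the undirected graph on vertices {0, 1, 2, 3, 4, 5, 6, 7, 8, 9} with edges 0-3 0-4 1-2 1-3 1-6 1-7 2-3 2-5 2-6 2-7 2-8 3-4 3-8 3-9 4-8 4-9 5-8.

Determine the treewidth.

2

A width-2 tree decomposition is:
Bags: B1 = {2, 3, 8}  B2 = {3, 4, 8}  B3 = {2, 5, 8}  B4 = {1, 2, 3}  B5 = {0, 3, 4}  B6 = {1, 2, 6}  B7 = {1, 2, 7}  B8 = {3, 4, 9}
Tree: B1–B2, B1–B3, B1–B4, B2–B5, B4–B6, B4–B7, B2–B8
Every bag has size at most 3, so the width is 3 − 1 = 2 and tw(G) ≤ 2. On the other hand G contains the 3-clique {0, 3, 4}. A clique must lie in a single bag of any decomposition, so no decomposition can have width below 2. The upper and lower bounds meet at 2, so that is the treewidth.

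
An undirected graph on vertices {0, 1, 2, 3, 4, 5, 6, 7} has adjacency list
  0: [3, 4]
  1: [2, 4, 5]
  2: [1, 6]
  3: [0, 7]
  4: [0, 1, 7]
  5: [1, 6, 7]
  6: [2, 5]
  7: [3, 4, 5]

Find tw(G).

2

A width-2 tree decomposition is:
Bags: B1 = {2, 5, 6}  B2 = {1, 2, 5}  B3 = {1, 5, 7}  B4 = {1, 4, 7}  B5 = {3, 4, 7}  B6 = {0, 3, 4}
Tree: B1–B2, B2–B3, B3–B4, B4–B5, B5–B6
The largest bag has 3 vertices, giving width 2; this decomposition certifies tw(G) ≤ 2. The edges 6–2–1–5–6 form a cycle, so G is not a tree and its treewidth is at least 2. Therefore the treewidth is 2.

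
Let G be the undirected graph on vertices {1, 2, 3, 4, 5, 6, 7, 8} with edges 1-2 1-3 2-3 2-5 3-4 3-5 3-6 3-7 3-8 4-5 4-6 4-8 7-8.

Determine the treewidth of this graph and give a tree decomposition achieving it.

Every bag has size at most 3, so the width is 3 − 1 = 2 and tw(G) ≤ 2. For the lower bound, the 3 vertices {1, 2, 3} are pairwise adjacent, and any tree decomposition puts a clique entirely inside one bag — forcing width ≥ 2. The upper and lower bounds meet at 2, so that is the treewidth.

Treewidth 2.
Bags: B1 = {3, 4, 8}  B2 = {3, 4, 6}  B3 = {3, 4, 5}  B4 = {2, 3, 5}  B5 = {1, 2, 3}  B6 = {3, 7, 8}
Tree: B1–B2, B1–B3, B3–B4, B4–B5, B1–B6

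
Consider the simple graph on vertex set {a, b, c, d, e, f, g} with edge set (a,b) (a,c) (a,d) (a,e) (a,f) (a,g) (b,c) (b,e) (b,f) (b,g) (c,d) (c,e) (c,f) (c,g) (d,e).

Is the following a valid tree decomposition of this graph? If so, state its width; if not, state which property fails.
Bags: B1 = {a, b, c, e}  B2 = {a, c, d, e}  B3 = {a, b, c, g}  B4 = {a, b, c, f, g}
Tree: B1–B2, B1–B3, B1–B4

A tree decomposition must satisfy three properties: every vertex lies in some bag; for every edge, both endpoints lie together in some bag; and for every vertex, the bags containing it form a connected subtree. Here bags containing vertex g are not connected in the tree, so the decomposition is invalid.

No — bags containing vertex g are not connected in the tree.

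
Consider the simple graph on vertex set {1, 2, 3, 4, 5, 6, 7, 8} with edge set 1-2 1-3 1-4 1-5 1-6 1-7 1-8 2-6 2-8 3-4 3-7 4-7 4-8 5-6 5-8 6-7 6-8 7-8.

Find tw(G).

3

A width-3 tree decomposition is:
Bags: B1 = {1, 3, 4, 7}  B2 = {1, 4, 7, 8}  B3 = {1, 6, 7, 8}  B4 = {1, 5, 6, 8}  B5 = {1, 2, 6, 8}
Tree: B1–B2, B2–B3, B3–B4, B3–B5
The largest bag has 4 vertices, giving width 3; this decomposition certifies tw(G) ≤ 3. For the lower bound, the 4 vertices {1, 4, 7, 8} are pairwise adjacent, and any tree decomposition puts a clique entirely inside one bag — forcing width ≥ 3. Combining the bounds, tw(G) = 3.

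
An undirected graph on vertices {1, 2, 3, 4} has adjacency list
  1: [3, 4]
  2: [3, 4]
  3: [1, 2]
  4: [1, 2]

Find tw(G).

A width-2 tree decomposition is:
Bags: B1 = {1, 2, 4}  B2 = {1, 2, 3}
Tree: B1–B2
The largest bag has 3 vertices, giving width 2; this decomposition certifies tw(G) ≤ 2. The edges 2–4–1–3–2 form a cycle, so G is not a tree and its treewidth is at least 2. Combining the bounds, tw(G) = 2.

2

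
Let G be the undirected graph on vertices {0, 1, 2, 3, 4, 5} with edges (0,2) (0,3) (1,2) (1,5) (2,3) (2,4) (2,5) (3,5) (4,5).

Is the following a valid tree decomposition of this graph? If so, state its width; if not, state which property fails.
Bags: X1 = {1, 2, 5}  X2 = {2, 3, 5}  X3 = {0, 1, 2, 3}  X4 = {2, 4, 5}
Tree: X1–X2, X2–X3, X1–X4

A tree decomposition must satisfy three properties: every vertex lies in some bag; for every edge, both endpoints lie together in some bag; and for every vertex, the bags containing it form a connected subtree. Here bags containing vertex 1 are not connected in the tree, so the decomposition is invalid.

No — bags containing vertex 1 are not connected in the tree.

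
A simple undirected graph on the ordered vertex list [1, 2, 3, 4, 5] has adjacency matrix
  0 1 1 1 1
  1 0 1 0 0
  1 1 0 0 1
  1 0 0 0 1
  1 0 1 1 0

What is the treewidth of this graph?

2

A width-2 tree decomposition is:
Bags: B1 = {1, 4, 5}  B2 = {1, 3, 5}  B3 = {1, 2, 3}
Tree: B1–B2, B2–B3
The largest bag has 3 vertices, giving width 2; this decomposition certifies tw(G) ≤ 2. For the lower bound, the 3 vertices {1, 2, 3} are pairwise adjacent, and any tree decomposition puts a clique entirely inside one bag — forcing width ≥ 2. Hence tw(G) = 2 exactly.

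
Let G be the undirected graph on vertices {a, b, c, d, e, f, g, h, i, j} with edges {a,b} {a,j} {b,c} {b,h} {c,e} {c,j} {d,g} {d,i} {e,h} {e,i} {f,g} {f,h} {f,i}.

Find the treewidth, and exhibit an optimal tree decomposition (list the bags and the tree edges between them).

The largest bag has 3 vertices, giving width 2; this decomposition certifies tw(G) ≤ 2. For the lower bound, G contains the cycle a–j–c–b–a, so G is not a forest; only forests have treewidth ≤ 1, hence tw(G) ≥ 2. Hence tw(G) = 2 exactly.

Treewidth 2.
One such decomposition:
Bags: B1 = {a, b, j}  B2 = {b, c, j}  B3 = {b, c, h}  B4 = {c, e, h}  B5 = {e, f, h}  B6 = {e, f, i}  B7 = {f, g, i}  B8 = {d, g, i}
Tree: B1–B2, B2–B3, B3–B4, B4–B5, B5–B6, B6–B7, B7–B8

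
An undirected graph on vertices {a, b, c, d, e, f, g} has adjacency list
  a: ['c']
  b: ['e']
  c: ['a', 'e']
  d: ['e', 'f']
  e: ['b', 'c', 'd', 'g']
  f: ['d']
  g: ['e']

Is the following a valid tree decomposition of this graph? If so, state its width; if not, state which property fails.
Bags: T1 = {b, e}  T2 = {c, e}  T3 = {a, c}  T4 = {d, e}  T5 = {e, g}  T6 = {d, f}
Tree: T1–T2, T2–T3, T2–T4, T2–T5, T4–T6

Every vertex of G appears in some bag (union = {a, b, c, d, e, f, g}); every edge is covered by a bag; and for each vertex v the set of bags containing v is connected in the bag tree. The decomposition is therefore valid. The largest bag has 2 vertices, so the width is 1.

Yes; width 1.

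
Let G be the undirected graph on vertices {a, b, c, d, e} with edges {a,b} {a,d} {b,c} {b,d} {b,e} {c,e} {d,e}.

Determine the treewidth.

2

A width-2 tree decomposition is:
Bags: B1 = {a, b, d}  B2 = {b, d, e}  B3 = {b, c, e}
Tree: B1–B2, B2–B3
Every bag has size at most 3, so the width is 3 − 1 = 2 and tw(G) ≤ 2. Conversely, {b, d, e} is a clique of size 3, and the vertices of any clique must share a bag in every tree decomposition; so some bag has ≥ 3 vertices and tw(G) ≥ 2. Combining the bounds, tw(G) = 2.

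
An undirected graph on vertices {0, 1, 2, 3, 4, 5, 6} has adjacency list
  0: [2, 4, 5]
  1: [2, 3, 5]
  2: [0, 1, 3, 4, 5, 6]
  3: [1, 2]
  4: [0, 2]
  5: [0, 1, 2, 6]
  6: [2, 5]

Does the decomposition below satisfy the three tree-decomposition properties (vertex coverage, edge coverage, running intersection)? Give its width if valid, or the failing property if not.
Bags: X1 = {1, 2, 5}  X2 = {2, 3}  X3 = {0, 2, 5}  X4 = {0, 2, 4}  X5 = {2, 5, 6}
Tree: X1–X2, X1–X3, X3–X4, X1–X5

A tree decomposition must satisfy three properties: every vertex lies in some bag; for every edge, both endpoints lie together in some bag; and for every vertex, the bags containing it form a connected subtree. Here edge (1,3) lies in no bag, so the decomposition is invalid.

No — edge (1,3) lies in no bag.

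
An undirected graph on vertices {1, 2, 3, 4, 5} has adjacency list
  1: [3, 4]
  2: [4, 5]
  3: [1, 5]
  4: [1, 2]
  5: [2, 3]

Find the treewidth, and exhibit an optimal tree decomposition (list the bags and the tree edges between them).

Treewidth 2.
One optimal decomposition is:
Bags: B1 = {2, 3, 5}  B2 = {1, 2, 3}  B3 = {1, 2, 4}
Tree: B1–B2, B2–B3

Each bag holds 3 vertices, so the decomposition has width 2, which upper-bounds the treewidth. The edges 2–5–3–1–4–2 form a cycle, so G is not a tree and its treewidth is at least 2. Therefore the treewidth is 2.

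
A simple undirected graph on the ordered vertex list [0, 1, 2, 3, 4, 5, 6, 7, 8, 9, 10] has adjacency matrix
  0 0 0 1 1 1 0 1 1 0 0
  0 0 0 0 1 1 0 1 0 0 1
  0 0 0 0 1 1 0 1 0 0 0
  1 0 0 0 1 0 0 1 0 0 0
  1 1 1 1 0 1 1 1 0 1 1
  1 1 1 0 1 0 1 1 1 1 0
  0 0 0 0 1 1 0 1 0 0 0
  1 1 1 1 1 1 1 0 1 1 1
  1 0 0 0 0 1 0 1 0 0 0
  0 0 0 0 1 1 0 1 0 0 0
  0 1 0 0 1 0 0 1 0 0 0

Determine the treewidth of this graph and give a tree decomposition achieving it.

Treewidth 3.
Bags: B1 = {0, 4, 5, 7}  B2 = {0, 3, 4, 7}  B3 = {0, 5, 7, 8}  B4 = {1, 4, 5, 7}  B5 = {4, 5, 6, 7}  B6 = {4, 5, 7, 9}  B7 = {1, 4, 7, 10}  B8 = {2, 4, 5, 7}
Tree: B1–B2, B1–B3, B1–B4, B4–B5, B1–B6, B4–B7, B1–B8

The largest bag has 4 vertices, giving width 3; this decomposition certifies tw(G) ≤ 3. Conversely, {0, 5, 7, 8} is a clique of size 4, and the vertices of any clique must share a bag in every tree decomposition; so some bag has ≥ 4 vertices and tw(G) ≥ 3. Therefore the treewidth is 3.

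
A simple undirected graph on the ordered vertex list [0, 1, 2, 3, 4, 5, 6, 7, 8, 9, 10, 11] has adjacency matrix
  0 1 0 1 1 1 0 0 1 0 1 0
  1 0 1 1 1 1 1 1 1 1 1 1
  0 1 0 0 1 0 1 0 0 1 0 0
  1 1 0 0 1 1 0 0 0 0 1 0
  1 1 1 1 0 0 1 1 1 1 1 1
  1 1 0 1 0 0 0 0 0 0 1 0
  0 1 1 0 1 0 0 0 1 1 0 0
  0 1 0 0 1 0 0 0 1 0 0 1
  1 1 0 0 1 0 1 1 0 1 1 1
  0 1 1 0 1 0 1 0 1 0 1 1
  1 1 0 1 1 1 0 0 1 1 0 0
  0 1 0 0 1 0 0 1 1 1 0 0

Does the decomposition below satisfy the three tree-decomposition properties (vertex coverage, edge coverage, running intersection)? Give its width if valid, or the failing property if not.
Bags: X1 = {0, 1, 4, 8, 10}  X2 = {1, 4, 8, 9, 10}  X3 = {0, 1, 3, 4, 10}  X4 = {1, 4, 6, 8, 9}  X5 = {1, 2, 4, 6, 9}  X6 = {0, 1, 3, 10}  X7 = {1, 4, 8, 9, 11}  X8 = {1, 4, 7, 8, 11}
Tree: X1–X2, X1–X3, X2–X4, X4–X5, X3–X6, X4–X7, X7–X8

A tree decomposition must satisfy three properties: every vertex lies in some bag; for every edge, both endpoints lie together in some bag; and for every vertex, the bags containing it form a connected subtree. Here vertex 5 appears in no bag, so the decomposition is invalid.

No — vertex 5 appears in no bag.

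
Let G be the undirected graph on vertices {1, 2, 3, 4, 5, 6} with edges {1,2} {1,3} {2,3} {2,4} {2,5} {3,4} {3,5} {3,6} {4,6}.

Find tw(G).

A width-2 tree decomposition is:
Bags: B1 = {2, 3, 4}  B2 = {3, 4, 6}  B3 = {2, 3, 5}  B4 = {1, 2, 3}
Tree: B1–B2, B1–B3, B1–B4
Every bag has size at most 3, so the width is 3 − 1 = 2 and tw(G) ≤ 2. For the lower bound, the 3 vertices {1, 2, 3} are pairwise adjacent, and any tree decomposition puts a clique entirely inside one bag — forcing width ≥ 2. Hence tw(G) = 2 exactly.

2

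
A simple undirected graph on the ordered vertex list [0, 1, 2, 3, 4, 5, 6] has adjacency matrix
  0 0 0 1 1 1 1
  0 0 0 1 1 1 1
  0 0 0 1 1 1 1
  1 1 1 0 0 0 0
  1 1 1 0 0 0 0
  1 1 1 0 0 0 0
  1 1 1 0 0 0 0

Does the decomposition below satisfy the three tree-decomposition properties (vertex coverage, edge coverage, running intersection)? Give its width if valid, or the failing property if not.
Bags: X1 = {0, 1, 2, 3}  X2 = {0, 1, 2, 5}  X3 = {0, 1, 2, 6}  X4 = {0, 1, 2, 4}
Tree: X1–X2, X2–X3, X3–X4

Checking the three conditions: (i) the bags cover all of {0, 1, 2, 3, 4, 5, 6}; (ii) for each edge, some bag contains both endpoints; (iii) the bags containing any fixed vertex form a subtree. All hold, so the decomposition is valid with width 4 − 1 = 3.

Yes; width 3.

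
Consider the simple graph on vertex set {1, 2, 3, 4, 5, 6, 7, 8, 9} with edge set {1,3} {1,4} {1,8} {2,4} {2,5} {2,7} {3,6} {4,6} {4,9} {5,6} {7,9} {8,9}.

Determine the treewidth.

A width-3 tree decomposition is:
Bags: B1 = {2, 7, 8, 9}  B2 = {2, 4, 8, 9}  B3 = {1, 2, 4, 8}  B4 = {1, 2, 4, 5}  B5 = {1, 4, 5, 6}  B6 = {1, 3, 5, 6}
Tree: B1–B2, B2–B3, B3–B4, B4–B5, B5–B6
Every bag has size at most 4, so the width is 4 − 1 = 3 and tw(G) ≤ 3. For the lower bound: the 4 vertex sets {7,8,9}, {2}, {4}, {1,3,5,6} are disjoint, each induces a connected subgraph, and every pair is joined by at least one edge of G. Contracting each set to a single vertex therefore yields K_{4} as a minor, and since treewidth is minor-monotone, tw(G) ≥ tw(K_{4}) = 3. Combining the bounds, tw(G) = 3.

3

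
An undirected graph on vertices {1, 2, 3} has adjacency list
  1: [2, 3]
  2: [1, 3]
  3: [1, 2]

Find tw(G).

A width-2 tree decomposition is:
Bags: B1 = {1, 2, 3}
Tree: (single bag)
With just one bag of size 3, the width is 3 − 1 = 2, so tw(G) ≤ 2. On the other hand G contains the 3-clique {1, 2, 3}. A clique must lie in a single bag of any decomposition, so no decomposition can have width below 2. Combining the bounds, tw(G) = 2.

2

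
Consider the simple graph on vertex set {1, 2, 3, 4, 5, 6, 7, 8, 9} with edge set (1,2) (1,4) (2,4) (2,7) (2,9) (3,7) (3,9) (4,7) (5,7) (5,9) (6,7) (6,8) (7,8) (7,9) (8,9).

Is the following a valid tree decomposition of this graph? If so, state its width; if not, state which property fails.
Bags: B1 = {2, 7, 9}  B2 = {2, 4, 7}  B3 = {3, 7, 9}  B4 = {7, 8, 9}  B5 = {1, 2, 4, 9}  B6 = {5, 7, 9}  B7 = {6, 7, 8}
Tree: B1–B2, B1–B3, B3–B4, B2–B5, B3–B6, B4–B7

No — bags containing vertex 9 are not connected in the tree.

A tree decomposition must satisfy three properties: every vertex lies in some bag; for every edge, both endpoints lie together in some bag; and for every vertex, the bags containing it form a connected subtree. Here bags containing vertex 9 are not connected in the tree, so the decomposition is invalid.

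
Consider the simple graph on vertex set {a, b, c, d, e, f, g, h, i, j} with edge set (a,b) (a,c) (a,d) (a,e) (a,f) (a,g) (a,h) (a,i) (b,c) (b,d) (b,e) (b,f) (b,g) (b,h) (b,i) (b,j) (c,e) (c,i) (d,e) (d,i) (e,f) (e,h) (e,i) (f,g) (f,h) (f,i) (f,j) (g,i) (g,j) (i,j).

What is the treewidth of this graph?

4

A width-4 tree decomposition is:
Bags: B1 = {a, b, f, g, i}  B2 = {a, b, e, f, i}  B3 = {b, f, g, i, j}  B4 = {a, b, c, e, i}  B5 = {a, b, d, e, i}  B6 = {a, b, e, f, h}
Tree: B1–B2, B1–B3, B2–B4, B4–B5, B2–B6
Each bag holds 5 vertices, so the decomposition has width 4, which upper-bounds the treewidth. On the other hand G contains the 5-clique {a, b, e, f, h}. A clique must lie in a single bag of any decomposition, so no decomposition can have width below 4. Combining the bounds, tw(G) = 4.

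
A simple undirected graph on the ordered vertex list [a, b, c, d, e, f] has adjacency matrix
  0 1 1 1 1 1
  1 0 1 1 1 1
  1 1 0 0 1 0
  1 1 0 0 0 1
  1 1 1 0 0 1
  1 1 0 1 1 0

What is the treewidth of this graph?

A width-3 tree decomposition is:
Bags: B1 = {a, b, d, f}  B2 = {a, b, e, f}  B3 = {a, b, c, e}
Tree: B1–B2, B2–B3
The largest bag has 4 vertices, giving width 3; this decomposition certifies tw(G) ≤ 3. Conversely, {a, b, d, f} is a clique of size 4, and the vertices of any clique must share a bag in every tree decomposition; so some bag has ≥ 4 vertices and tw(G) ≥ 3. Therefore the treewidth is 3.

3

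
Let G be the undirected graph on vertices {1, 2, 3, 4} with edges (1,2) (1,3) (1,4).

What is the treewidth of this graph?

1

A width-1 tree decomposition is:
Bags: B1 = {1, 4}  B2 = {1, 3}  B3 = {1, 2}
Tree: B1–B2, B2–B3
Every bag has size at most 2, so the width is 2 − 1 = 1 and tw(G) ≤ 1. Since G has at least one edge (e.g. 4–1), it is not an edgeless graph, so tw(G) ≥ 1. Combining the bounds, tw(G) = 1.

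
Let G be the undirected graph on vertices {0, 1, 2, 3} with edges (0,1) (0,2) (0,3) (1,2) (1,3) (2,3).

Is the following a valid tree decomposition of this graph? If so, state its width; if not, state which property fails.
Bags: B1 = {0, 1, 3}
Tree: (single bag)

No — vertex 2 appears in no bag.

A tree decomposition must satisfy three properties: every vertex lies in some bag; for every edge, both endpoints lie together in some bag; and for every vertex, the bags containing it form a connected subtree. Here vertex 2 appears in no bag, so the decomposition is invalid.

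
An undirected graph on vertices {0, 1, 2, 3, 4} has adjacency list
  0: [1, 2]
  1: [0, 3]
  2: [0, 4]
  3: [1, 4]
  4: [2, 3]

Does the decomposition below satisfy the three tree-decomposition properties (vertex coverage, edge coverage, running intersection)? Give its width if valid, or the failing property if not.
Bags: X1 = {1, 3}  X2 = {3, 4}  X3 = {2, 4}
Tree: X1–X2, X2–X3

A tree decomposition must satisfy three properties: every vertex lies in some bag; for every edge, both endpoints lie together in some bag; and for every vertex, the bags containing it form a connected subtree. Here vertex 0 appears in no bag, so the decomposition is invalid.

No — vertex 0 appears in no bag.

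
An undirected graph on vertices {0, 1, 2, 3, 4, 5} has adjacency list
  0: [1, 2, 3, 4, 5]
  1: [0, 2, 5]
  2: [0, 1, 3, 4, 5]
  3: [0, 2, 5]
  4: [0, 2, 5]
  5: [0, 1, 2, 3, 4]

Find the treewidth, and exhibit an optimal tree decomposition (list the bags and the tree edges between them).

The largest bag has 4 vertices, giving width 3; this decomposition certifies tw(G) ≤ 3. On the other hand G contains the 4-clique {0, 1, 2, 5}. A clique must lie in a single bag of any decomposition, so no decomposition can have width below 3. Hence tw(G) = 3 exactly.

Treewidth 3.
One such decomposition:
Bags: B1 = {0, 2, 4, 5}  B2 = {0, 1, 2, 5}  B3 = {0, 2, 3, 5}
Tree: B1–B2, B1–B3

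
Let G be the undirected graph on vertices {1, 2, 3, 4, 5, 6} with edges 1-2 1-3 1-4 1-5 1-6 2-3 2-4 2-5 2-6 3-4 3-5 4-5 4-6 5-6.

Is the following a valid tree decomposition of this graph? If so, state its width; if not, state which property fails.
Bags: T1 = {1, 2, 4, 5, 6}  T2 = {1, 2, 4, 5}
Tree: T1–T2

No — vertex 3 appears in no bag.

A tree decomposition must satisfy three properties: every vertex lies in some bag; for every edge, both endpoints lie together in some bag; and for every vertex, the bags containing it form a connected subtree. Here vertex 3 appears in no bag, so the decomposition is invalid.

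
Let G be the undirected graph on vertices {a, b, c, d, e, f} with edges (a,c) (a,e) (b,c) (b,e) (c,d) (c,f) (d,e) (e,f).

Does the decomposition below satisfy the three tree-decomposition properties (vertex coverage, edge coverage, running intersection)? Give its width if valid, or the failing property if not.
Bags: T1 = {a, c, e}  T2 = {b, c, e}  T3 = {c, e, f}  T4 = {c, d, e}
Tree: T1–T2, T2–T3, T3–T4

Every vertex of G appears in some bag (union = {a, b, c, d, e, f}); every edge is covered by a bag; and for each vertex v the set of bags containing v is connected in the bag tree. The decomposition is therefore valid. The largest bag has 3 vertices, so the width is 2.

Yes; width 2.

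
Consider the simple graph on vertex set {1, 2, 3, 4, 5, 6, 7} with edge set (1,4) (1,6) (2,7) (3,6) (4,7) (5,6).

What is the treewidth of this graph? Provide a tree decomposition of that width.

Treewidth 1.
Bags: B1 = {3, 6}  B2 = {1, 6}  B3 = {1, 4}  B4 = {4, 7}  B5 = {2, 7}  B6 = {5, 6}
Tree: B1–B2, B2–B3, B3–B4, B4–B5, B2–B6

Each bag holds 2 vertices, so the decomposition has width 1, which upper-bounds the treewidth. Any graph with an edge has treewidth ≥ 1, and G has the edge 6–3. Therefore the treewidth is 1.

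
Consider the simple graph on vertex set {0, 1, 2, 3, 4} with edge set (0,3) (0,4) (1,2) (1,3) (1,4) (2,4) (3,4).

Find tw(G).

2

A width-2 tree decomposition is:
Bags: B1 = {0, 3, 4}  B2 = {1, 3, 4}  B3 = {1, 2, 4}
Tree: B1–B2, B2–B3
Every bag has size at most 3, so the width is 3 − 1 = 2 and tw(G) ≤ 2. Conversely, {0, 3, 4} is a clique of size 3, and the vertices of any clique must share a bag in every tree decomposition; so some bag has ≥ 3 vertices and tw(G) ≥ 2. Hence tw(G) = 2 exactly.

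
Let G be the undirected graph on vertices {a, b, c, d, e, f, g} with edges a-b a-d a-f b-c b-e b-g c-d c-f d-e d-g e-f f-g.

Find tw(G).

A width-3 tree decomposition is:
Bags: B1 = {b, d, f, g}  B2 = {a, b, d, f}  B3 = {b, d, e, f}  B4 = {b, c, d, f}
Tree: B1–B2, B2–B3, B3–B4
Each bag holds 4 vertices, so the decomposition has width 3, which upper-bounds the treewidth. For the lower bound: the 4 vertex sets {f,g}, {a,b}, {d}, {e} are disjoint, each induces a connected subgraph, and every pair is joined by at least one edge of G. Contracting each set to a single vertex therefore yields K_{4} as a minor, and since treewidth is minor-monotone, tw(G) ≥ tw(K_{4}) = 3. Hence tw(G) = 3 exactly.

3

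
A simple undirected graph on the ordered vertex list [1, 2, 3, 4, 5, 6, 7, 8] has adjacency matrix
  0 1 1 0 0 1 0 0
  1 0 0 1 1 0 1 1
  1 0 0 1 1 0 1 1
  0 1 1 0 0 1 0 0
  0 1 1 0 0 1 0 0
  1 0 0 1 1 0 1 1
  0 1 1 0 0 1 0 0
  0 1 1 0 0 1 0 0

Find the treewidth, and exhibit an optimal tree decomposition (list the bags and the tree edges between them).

Treewidth 3.
One optimal decomposition is:
Bags: B1 = {2, 3, 4, 6}  B2 = {2, 3, 6, 7}  B3 = {2, 3, 6, 8}  B4 = {2, 3, 5, 6}  B5 = {1, 2, 3, 6}
Tree: B1–B2, B2–B3, B3–B4, B4–B5

Each bag holds 4 vertices, so the decomposition has width 3, which upper-bounds the treewidth. For the lower bound: the 4 vertex sets {2,4}, {3,7}, {6}, {8} are disjoint, each induces a connected subgraph, and every pair is joined by at least one edge of G. Contracting each set to a single vertex therefore yields K_{4} as a minor, and since treewidth is minor-monotone, tw(G) ≥ tw(K_{4}) = 3. The upper and lower bounds meet at 3, so that is the treewidth.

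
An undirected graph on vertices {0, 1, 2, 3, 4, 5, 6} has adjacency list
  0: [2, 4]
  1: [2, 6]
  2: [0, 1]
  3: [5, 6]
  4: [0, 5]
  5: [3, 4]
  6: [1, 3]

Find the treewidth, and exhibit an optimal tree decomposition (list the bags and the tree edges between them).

Treewidth 2.
One optimal decomposition is:
Bags: B1 = {0, 1, 2}  B2 = {0, 1, 6}  B3 = {0, 3, 6}  B4 = {0, 3, 5}  B5 = {0, 4, 5}
Tree: B1–B2, B2–B3, B3–B4, B4–B5

Every bag has size at most 3, so the width is 3 − 1 = 2 and tw(G) ≤ 2. Since 0–2–1–6–3–5–4–0 is a cycle in G, G is not acyclic. Forests are exactly the graphs of treewidth ≤ 1, so tw(G) ≥ 2. Combining the bounds, tw(G) = 2.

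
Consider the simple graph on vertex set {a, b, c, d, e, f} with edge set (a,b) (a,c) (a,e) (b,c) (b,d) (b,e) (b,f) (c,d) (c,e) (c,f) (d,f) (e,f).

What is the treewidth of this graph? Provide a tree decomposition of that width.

Every bag has size at most 4, so the width is 4 − 1 = 3 and tw(G) ≤ 3. Conversely, {b, c, d, f} is a clique of size 4, and the vertices of any clique must share a bag in every tree decomposition; so some bag has ≥ 4 vertices and tw(G) ≥ 3. Hence tw(G) = 3 exactly.

Treewidth 3.
One optimal decomposition is:
Bags: B1 = {b, c, e, f}  B2 = {a, b, c, e}  B3 = {b, c, d, f}
Tree: B1–B2, B1–B3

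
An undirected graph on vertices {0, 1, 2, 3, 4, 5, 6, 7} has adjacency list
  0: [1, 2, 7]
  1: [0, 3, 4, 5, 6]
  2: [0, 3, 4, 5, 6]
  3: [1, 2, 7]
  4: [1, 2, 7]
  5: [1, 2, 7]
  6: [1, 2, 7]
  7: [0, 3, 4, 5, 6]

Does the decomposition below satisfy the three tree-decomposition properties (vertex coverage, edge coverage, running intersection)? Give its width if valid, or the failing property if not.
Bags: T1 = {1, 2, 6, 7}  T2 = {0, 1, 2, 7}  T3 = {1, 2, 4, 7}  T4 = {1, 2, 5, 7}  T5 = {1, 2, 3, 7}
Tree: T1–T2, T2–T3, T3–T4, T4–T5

Yes; width 3.

Checking the three conditions: (i) the bags cover all of {0, 1, 2, 3, 4, 5, 6, 7}; (ii) for each edge, some bag contains both endpoints; (iii) the bags containing any fixed vertex form a subtree. All hold, so the decomposition is valid with width 4 − 1 = 3.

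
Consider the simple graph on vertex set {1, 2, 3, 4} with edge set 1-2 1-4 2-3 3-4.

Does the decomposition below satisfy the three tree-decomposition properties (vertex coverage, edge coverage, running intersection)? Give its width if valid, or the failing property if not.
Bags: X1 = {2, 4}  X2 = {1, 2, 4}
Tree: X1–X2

A tree decomposition must satisfy three properties: every vertex lies in some bag; for every edge, both endpoints lie together in some bag; and for every vertex, the bags containing it form a connected subtree. Here vertex 3 appears in no bag, so the decomposition is invalid.

No — vertex 3 appears in no bag.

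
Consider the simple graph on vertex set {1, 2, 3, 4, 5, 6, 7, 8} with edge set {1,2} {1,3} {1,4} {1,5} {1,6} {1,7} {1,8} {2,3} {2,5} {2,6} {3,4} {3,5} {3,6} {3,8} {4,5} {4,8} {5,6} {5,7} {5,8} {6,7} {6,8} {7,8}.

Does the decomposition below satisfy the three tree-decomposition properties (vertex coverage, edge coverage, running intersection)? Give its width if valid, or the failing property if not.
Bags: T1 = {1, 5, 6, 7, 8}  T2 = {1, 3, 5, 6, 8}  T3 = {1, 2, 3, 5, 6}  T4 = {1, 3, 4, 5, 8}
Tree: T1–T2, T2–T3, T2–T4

Yes; width 4.

Vertex coverage: the bags together contain {1, 2, 3, 4, 5, 6, 7, 8}, the full vertex set. Edge coverage: each edge of G has both endpoints in at least one bag. Running intersection: for every vertex, the bags containing it form a connected subtree. All three properties hold, so this is a valid tree decomposition of width max|bag| − 1 = 4, and hence tw(G) ≤ 4.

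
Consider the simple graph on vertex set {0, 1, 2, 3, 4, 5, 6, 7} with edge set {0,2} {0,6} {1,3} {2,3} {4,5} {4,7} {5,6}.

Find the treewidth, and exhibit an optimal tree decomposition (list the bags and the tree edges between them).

Treewidth 1.
Bags: B1 = {4, 7}  B2 = {4, 5}  B3 = {5, 6}  B4 = {0, 6}  B5 = {0, 2}  B6 = {2, 3}  B7 = {1, 3}
Tree: B1–B2, B2–B3, B3–B4, B4–B5, B5–B6, B6–B7

Every bag has size at most 2, so the width is 2 − 1 = 1 and tw(G) ≤ 1. Since G has at least one edge (e.g. 7–4), it is not an edgeless graph, so tw(G) ≥ 1. Combining the bounds, tw(G) = 1.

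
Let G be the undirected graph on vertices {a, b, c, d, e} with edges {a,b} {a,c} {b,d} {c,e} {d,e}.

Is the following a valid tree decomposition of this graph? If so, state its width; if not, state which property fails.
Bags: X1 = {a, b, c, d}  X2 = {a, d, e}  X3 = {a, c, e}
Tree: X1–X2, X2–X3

No — bags containing vertex c are not connected in the tree.

A tree decomposition must satisfy three properties: every vertex lies in some bag; for every edge, both endpoints lie together in some bag; and for every vertex, the bags containing it form a connected subtree. Here bags containing vertex c are not connected in the tree, so the decomposition is invalid.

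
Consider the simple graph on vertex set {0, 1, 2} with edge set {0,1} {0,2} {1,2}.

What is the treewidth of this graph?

2

A width-2 tree decomposition is:
Bags: B1 = {0, 1, 2}
Tree: (single bag)
With just one bag of size 3, the width is 3 − 1 = 2, so tw(G) ≤ 2. On the other hand G contains the 3-clique {0, 1, 2}. A clique must lie in a single bag of any decomposition, so no decomposition can have width below 2. Therefore the treewidth is 2.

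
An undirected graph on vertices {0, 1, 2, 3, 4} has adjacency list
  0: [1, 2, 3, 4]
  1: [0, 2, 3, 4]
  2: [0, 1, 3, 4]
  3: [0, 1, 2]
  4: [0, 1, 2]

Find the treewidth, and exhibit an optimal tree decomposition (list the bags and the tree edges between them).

Every bag has size at most 4, so the width is 4 − 1 = 3 and tw(G) ≤ 3. On the other hand G contains the 4-clique {0, 1, 2, 3}. A clique must lie in a single bag of any decomposition, so no decomposition can have width below 3. Combining the bounds, tw(G) = 3.

Treewidth 3.
One optimal decomposition is:
Bags: B1 = {0, 1, 2, 3}  B2 = {0, 1, 2, 4}
Tree: B1–B2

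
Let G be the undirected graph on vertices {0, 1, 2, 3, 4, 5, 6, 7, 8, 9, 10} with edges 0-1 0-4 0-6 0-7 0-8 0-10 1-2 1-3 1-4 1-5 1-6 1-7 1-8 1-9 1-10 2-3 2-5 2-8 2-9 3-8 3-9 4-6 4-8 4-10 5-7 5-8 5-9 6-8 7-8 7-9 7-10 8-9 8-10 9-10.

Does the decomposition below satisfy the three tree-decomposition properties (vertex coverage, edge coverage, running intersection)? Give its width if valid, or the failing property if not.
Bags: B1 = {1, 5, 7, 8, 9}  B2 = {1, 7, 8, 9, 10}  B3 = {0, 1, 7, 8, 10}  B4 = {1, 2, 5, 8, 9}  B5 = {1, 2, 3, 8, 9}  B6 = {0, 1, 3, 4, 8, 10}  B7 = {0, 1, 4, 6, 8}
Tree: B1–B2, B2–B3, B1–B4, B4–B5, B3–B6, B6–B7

A tree decomposition must satisfy three properties: every vertex lies in some bag; for every edge, both endpoints lie together in some bag; and for every vertex, the bags containing it form a connected subtree. Here bags containing vertex 3 are not connected in the tree, so the decomposition is invalid.

No — bags containing vertex 3 are not connected in the tree.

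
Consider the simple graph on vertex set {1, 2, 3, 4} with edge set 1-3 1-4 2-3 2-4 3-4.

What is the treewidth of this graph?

A width-2 tree decomposition is:
Bags: B1 = {2, 3, 4}  B2 = {1, 3, 4}
Tree: B1–B2
The largest bag has 3 vertices, giving width 2; this decomposition certifies tw(G) ≤ 2. For the lower bound, the 3 vertices {1, 3, 4} are pairwise adjacent, and any tree decomposition puts a clique entirely inside one bag — forcing width ≥ 2. Therefore the treewidth is 2.

2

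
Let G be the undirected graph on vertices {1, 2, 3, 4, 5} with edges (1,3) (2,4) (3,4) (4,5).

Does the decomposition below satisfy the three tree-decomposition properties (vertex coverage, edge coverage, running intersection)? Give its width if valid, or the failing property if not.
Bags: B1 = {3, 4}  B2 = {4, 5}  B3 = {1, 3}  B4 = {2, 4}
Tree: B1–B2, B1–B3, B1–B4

Checking the three conditions: (i) the bags cover all of {1, 2, 3, 4, 5}; (ii) for each edge, some bag contains both endpoints; (iii) the bags containing any fixed vertex form a subtree. All hold, so the decomposition is valid with width 2 − 1 = 1.

Yes; width 1.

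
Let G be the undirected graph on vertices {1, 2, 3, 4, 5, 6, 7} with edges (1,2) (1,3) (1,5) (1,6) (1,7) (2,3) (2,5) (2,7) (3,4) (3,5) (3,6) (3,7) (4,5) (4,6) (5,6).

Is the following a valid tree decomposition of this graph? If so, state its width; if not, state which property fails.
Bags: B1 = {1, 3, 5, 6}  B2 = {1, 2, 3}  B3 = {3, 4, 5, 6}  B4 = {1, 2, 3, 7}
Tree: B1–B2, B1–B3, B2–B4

No — edge (5,2) lies in no bag.

A tree decomposition must satisfy three properties: every vertex lies in some bag; for every edge, both endpoints lie together in some bag; and for every vertex, the bags containing it form a connected subtree. Here edge (5,2) lies in no bag, so the decomposition is invalid.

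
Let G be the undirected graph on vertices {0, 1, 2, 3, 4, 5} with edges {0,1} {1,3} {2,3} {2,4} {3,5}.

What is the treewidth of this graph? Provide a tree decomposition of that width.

Every bag has size at most 2, so the width is 2 − 1 = 1 and tw(G) ≤ 1. Any graph with an edge has treewidth ≥ 1, and G has the edge 1–3. Therefore the treewidth is 1.

Treewidth 1.
Bags: B1 = {1, 3}  B2 = {3, 5}  B3 = {2, 3}  B4 = {2, 4}  B5 = {0, 1}
Tree: B1–B2, B2–B3, B3–B4, B1–B5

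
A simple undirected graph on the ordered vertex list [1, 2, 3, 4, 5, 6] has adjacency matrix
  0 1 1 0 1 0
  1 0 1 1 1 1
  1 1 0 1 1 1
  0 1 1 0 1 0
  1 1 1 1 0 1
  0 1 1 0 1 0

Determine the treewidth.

3

A width-3 tree decomposition is:
Bags: B1 = {1, 2, 3, 5}  B2 = {2, 3, 5, 6}  B3 = {2, 3, 4, 5}
Tree: B1–B2, B1–B3
Every bag has size at most 4, so the width is 4 − 1 = 3 and tw(G) ≤ 3. On the other hand G contains the 4-clique {1, 2, 3, 5}. A clique must lie in a single bag of any decomposition, so no decomposition can have width below 3. Combining the bounds, tw(G) = 3.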